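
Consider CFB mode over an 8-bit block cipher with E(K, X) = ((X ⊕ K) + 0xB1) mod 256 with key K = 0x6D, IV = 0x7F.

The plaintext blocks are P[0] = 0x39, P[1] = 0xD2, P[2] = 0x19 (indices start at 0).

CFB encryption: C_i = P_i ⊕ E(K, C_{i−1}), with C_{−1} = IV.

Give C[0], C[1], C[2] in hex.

C[0] = 0xFA, C[1] = 0x9A, C[2] = 0xB1

C[0]: E(K, 0x7F) = 0xC3; 0x39 ⊕ 0xC3 = 0xFA.
C[1]: E(K, 0xFA) = 0x48; 0xD2 ⊕ 0x48 = 0x9A.
C[2]: E(K, 0x9A) = 0xA8; 0x19 ⊕ 0xA8 = 0xB1.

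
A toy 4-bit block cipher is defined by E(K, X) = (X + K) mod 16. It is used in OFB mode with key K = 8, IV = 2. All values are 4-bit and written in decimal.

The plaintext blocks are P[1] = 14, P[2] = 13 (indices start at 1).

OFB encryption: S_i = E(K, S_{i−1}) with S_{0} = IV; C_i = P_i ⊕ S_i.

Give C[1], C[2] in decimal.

C[1]: S = E(K, 2) = 10; 14 ⊕ 10 = 4.
C[2]: S = E(K, 10) = 2; 13 ⊕ 2 = 15.

C[1] = 4, C[2] = 15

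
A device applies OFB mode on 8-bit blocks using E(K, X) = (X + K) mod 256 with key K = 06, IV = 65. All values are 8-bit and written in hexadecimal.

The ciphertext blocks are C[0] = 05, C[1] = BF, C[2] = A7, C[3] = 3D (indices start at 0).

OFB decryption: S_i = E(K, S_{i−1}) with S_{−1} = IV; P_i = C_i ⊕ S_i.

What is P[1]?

P[0]: S = E(K, 65) = 6B; 05 ⊕ 6B = 6E.
P[1]: S = E(K, 6B) = 71; BF ⊕ 71 = CE.

P[1] = CE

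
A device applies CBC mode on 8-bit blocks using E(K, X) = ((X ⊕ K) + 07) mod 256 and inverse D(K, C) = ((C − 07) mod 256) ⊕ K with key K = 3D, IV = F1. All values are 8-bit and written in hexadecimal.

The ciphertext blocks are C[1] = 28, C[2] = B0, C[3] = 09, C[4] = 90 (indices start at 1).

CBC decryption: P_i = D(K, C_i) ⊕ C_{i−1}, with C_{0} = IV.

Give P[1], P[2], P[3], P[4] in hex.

P[1]: D(K, 28) = 1C; 1C ⊕ F1 = ED.
P[2]: D(K, B0) = 94; 94 ⊕ 28 = BC.
P[3]: D(K, 09) = 3F; 3F ⊕ B0 = 8F.
P[4]: D(K, 90) = B4; B4 ⊕ 09 = BD.

P[1] = ED, P[2] = BC, P[3] = 8F, P[4] = BD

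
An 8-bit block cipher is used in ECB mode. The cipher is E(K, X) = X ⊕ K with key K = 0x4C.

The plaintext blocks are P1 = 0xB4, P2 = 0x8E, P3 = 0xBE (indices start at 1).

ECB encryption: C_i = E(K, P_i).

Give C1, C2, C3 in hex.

C1: E(K, 0xB4) = 0xF8.
C2: E(K, 0x8E) = 0xC2.
C3: E(K, 0xBE) = 0xF2.

C1 = 0xF8, C2 = 0xC2, C3 = 0xF2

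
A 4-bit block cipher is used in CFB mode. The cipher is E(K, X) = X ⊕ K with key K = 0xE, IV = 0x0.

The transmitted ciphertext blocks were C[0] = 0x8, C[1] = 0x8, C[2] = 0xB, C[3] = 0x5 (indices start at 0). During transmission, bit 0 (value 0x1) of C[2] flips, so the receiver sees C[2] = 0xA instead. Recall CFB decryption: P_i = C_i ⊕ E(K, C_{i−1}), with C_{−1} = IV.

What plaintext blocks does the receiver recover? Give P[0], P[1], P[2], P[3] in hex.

Only C[2] changed, to 0xA. In CFB, a change in C_i flips the same bit in P_i and garbles P_{i+1}. Decrypting the received ciphertext:
P[0]: E(K, 0x0) = 0xE; 0x8 ⊕ 0xE = 0x6.
P[1]: E(K, 0x8) = 0x6; 0x8 ⊕ 0x6 = 0xE.
P[2]: E(K, 0x8) = 0x6; 0xA ⊕ 0x6 = 0xC.
P[3]: E(K, 0xA) = 0x4; 0x5 ⊕ 0x4 = 0x1.
Blocks that differ from the original plaintext: P[2], P[3].

P[0] = 0x6, P[1] = 0xE, P[2] = 0xC, P[3] = 0x1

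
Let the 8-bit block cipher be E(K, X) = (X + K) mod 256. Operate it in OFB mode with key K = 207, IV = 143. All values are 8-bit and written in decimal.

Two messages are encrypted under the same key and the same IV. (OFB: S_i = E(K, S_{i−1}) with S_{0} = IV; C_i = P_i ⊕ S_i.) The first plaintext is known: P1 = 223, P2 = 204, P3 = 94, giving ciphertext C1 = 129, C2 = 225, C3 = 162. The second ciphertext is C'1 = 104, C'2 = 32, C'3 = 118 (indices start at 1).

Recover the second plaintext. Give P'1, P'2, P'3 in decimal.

P'1 = 54, P'2 = 13, P'3 = 138

In OFB with a reused IV, both messages share the same keystream S_i, so C_i ⊕ C'_i = P_i ⊕ P'_i and thus P'_i = P_i ⊕ C_i ⊕ C'_i.
P'1: 223 ⊕ 129 ⊕ 104 = 54.
P'2: 204 ⊕ 225 ⊕ 32 = 13.
P'3: 94 ⊕ 162 ⊕ 118 = 138.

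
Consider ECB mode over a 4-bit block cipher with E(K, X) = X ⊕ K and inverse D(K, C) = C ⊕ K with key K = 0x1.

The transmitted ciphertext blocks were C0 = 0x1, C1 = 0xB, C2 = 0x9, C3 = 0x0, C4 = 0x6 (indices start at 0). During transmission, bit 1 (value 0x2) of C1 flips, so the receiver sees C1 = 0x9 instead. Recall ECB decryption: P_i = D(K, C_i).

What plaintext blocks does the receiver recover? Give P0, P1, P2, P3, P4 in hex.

P0 = 0x0, P1 = 0x8, P2 = 0x8, P3 = 0x1, P4 = 0x7

Only C1 changed, to 0x9. In ECB, a change in C_i affects only P_i. Decrypting the received ciphertext:
P0: D(K, 0x1) = 0x0.
P1: D(K, 0x9) = 0x8.
P2: D(K, 0x9) = 0x8.
P3: D(K, 0x0) = 0x1.
P4: D(K, 0x6) = 0x7.
Blocks that differ from the original plaintext: P1.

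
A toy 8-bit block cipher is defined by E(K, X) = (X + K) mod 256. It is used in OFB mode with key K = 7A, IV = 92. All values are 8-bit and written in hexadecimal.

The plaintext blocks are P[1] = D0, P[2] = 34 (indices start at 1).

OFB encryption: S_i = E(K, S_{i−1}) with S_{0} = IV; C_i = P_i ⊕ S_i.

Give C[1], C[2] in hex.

C[1]: S = E(K, 92) = 0C; D0 ⊕ 0C = DC.
C[2]: S = E(K, 0C) = 86; 34 ⊕ 86 = B2.

C[1] = DC, C[2] = B2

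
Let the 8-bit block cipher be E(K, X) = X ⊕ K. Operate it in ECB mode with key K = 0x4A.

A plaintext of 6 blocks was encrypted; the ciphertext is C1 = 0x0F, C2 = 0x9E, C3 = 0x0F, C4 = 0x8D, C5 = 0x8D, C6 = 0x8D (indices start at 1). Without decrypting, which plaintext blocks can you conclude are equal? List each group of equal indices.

P1 = P3; P4 = P5 = P6

ECB encrypts each block independently with the same key, so equal ciphertext blocks imply equal plaintext blocks.
C1 = C3 = 0x0F, so P1 = P3.
C4 = C5 = C6 = 0x8D, so P4 = P5 = P6.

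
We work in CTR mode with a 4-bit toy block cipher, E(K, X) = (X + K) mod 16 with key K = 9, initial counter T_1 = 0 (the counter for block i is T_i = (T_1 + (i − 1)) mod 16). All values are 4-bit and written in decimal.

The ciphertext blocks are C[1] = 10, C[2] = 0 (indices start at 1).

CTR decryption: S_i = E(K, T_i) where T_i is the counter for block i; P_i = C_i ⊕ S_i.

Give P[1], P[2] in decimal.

P[1] = 3, P[2] = 10

P[1]: T = 0, S = E(K, T) = 9; 10 ⊕ 9 = 3.
P[2]: T = 1, S = E(K, T) = 10; 0 ⊕ 10 = 10.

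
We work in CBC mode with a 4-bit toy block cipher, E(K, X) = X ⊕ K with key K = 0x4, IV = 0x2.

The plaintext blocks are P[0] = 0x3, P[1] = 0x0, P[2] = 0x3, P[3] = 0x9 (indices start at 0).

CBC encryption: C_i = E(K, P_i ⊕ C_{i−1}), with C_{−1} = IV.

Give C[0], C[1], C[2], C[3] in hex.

C[0] = 0x5, C[1] = 0x1, C[2] = 0x6, C[3] = 0xB

C[0]: P[0] ⊕ 0x2 = 0x1; E(K, 0x1) = 0x5.
C[1]: P[1] ⊕ 0x5 = 0x5; E(K, 0x5) = 0x1.
C[2]: P[2] ⊕ 0x1 = 0x2; E(K, 0x2) = 0x6.
C[3]: P[3] ⊕ 0x6 = 0xF; E(K, 0xF) = 0xB.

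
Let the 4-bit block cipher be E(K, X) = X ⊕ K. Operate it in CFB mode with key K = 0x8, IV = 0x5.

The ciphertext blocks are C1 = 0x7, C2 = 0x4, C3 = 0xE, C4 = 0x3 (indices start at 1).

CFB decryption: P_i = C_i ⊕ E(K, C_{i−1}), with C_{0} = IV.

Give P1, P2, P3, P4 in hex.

P1: E(K, 0x5) = 0xD; 0x7 ⊕ 0xD = 0xA.
P2: E(K, 0x7) = 0xF; 0x4 ⊕ 0xF = 0xB.
P3: E(K, 0x4) = 0xC; 0xE ⊕ 0xC = 0x2.
P4: E(K, 0xE) = 0x6; 0x3 ⊕ 0x6 = 0x5.

P1 = 0xA, P2 = 0xB, P3 = 0x2, P4 = 0x5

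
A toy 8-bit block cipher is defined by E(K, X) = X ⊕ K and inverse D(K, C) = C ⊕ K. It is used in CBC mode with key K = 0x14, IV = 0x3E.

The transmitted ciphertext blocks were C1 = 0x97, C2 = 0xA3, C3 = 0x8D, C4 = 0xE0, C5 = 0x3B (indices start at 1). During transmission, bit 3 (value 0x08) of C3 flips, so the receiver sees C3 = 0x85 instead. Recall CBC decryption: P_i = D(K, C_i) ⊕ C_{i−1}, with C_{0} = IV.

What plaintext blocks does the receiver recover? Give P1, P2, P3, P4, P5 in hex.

P1 = 0xBD, P2 = 0x20, P3 = 0x32, P4 = 0x71, P5 = 0xCF

Only C3 changed, to 0x85. In CBC, a change in C_i garbles P_i and flips the same bit in P_{i+1}. Decrypting the received ciphertext:
P1: D(K, 0x97) = 0x83; 0x83 ⊕ 0x3E = 0xBD.
P2: D(K, 0xA3) = 0xB7; 0xB7 ⊕ 0x97 = 0x20.
P3: D(K, 0x85) = 0x91; 0x91 ⊕ 0xA3 = 0x32.
P4: D(K, 0xE0) = 0xF4; 0xF4 ⊕ 0x85 = 0x71.
P5: D(K, 0x3B) = 0x2F; 0x2F ⊕ 0xE0 = 0xCF.
Blocks that differ from the original plaintext: P3, P4.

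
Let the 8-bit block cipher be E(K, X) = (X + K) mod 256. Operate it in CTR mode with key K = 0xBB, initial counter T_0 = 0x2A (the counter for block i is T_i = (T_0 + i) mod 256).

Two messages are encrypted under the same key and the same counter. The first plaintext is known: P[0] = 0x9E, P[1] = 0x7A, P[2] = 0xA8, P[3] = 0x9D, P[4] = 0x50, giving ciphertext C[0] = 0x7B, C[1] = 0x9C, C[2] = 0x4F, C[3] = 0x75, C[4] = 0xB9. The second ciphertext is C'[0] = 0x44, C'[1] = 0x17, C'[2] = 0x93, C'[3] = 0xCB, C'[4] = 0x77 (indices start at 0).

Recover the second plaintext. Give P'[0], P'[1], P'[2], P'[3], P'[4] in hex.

P'[0] = 0xA1, P'[1] = 0xF1, P'[2] = 0x74, P'[3] = 0x23, P'[4] = 0x9E

In CTR with a reused counter, both messages share the same keystream S_i, so C_i ⊕ C'_i = P_i ⊕ P'_i and thus P'_i = P_i ⊕ C_i ⊕ C'_i.
P'[0]: 0x9E ⊕ 0x7B ⊕ 0x44 = 0xA1.
P'[1]: 0x7A ⊕ 0x9C ⊕ 0x17 = 0xF1.
P'[2]: 0xA8 ⊕ 0x4F ⊕ 0x93 = 0x74.
P'[3]: 0x9D ⊕ 0x75 ⊕ 0xCB = 0x23.
P'[4]: 0x50 ⊕ 0xB9 ⊕ 0x77 = 0x9E.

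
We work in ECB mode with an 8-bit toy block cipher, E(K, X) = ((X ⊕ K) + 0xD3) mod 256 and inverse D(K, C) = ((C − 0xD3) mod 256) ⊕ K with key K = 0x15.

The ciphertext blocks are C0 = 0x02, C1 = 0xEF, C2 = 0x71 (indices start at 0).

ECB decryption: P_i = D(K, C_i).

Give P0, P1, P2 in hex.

P0: D(K, 0x02) = 0x3A.
P1: D(K, 0xEF) = 0x09.
P2: D(K, 0x71) = 0x8B.

P0 = 0x3A, P1 = 0x09, P2 = 0x8B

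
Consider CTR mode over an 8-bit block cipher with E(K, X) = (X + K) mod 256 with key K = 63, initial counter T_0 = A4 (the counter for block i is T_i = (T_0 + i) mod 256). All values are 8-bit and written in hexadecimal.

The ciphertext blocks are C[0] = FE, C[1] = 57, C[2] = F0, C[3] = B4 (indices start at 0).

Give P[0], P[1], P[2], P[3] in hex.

CTR decryption: S_i = E(K, T_i) where T_i is the counter for block i; P_i = C_i ⊕ S_i.
P[0]: T = A4, S = E(K, T) = 07; FE ⊕ 07 = F9.
P[1]: T = A5, S = E(K, T) = 08; 57 ⊕ 08 = 5F.
P[2]: T = A6, S = E(K, T) = 09; F0 ⊕ 09 = F9.
P[3]: T = A7, S = E(K, T) = 0A; B4 ⊕ 0A = BE.

P[0] = F9, P[1] = 5F, P[2] = F9, P[3] = BE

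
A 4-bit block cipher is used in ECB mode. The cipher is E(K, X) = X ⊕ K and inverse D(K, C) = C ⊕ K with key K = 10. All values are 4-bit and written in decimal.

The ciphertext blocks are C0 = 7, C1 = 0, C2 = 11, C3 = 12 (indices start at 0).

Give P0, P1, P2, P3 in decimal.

ECB decryption: P_i = D(K, C_i).
P0: D(K, 7) = 13.
P1: D(K, 0) = 10.
P2: D(K, 11) = 1.
P3: D(K, 12) = 6.

P0 = 13, P1 = 10, P2 = 1, P3 = 6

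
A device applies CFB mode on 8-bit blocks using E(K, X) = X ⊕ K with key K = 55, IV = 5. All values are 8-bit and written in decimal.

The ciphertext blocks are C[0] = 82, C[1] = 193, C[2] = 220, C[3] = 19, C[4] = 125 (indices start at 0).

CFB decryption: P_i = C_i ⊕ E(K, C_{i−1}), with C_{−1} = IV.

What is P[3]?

P[3] = 248

P[3]: E(K, 220) = 235; 19 ⊕ 235 = 248.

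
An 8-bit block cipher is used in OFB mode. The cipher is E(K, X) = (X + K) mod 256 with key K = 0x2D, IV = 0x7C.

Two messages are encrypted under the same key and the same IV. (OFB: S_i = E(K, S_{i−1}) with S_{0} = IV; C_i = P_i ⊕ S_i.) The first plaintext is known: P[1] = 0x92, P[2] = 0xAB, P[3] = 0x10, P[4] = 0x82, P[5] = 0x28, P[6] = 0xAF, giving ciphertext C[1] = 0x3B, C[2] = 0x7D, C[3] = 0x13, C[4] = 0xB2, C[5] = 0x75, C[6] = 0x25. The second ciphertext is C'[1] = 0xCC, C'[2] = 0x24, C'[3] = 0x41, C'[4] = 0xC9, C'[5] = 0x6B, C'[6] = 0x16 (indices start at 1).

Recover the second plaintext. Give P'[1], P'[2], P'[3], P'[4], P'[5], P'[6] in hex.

In OFB with a reused IV, both messages share the same keystream S_i, so C_i ⊕ C'_i = P_i ⊕ P'_i and thus P'_i = P_i ⊕ C_i ⊕ C'_i.
P'[1]: 0x92 ⊕ 0x3B ⊕ 0xCC = 0x65.
P'[2]: 0xAB ⊕ 0x7D ⊕ 0x24 = 0xF2.
P'[3]: 0x10 ⊕ 0x13 ⊕ 0x41 = 0x42.
P'[4]: 0x82 ⊕ 0xB2 ⊕ 0xC9 = 0xF9.
P'[5]: 0x28 ⊕ 0x75 ⊕ 0x6B = 0x36.
P'[6]: 0xAF ⊕ 0x25 ⊕ 0x16 = 0x9C.

P'[1] = 0x65, P'[2] = 0xF2, P'[3] = 0x42, P'[4] = 0xF9, P'[5] = 0x36, P'[6] = 0x9C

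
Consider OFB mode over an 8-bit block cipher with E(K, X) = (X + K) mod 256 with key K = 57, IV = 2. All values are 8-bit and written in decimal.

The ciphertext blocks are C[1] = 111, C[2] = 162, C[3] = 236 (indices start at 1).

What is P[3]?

OFB decryption: S_i = E(K, S_{i−1}) with S_{0} = IV; P_i = C_i ⊕ S_i.
P[1]: S = E(K, 2) = 59; 111 ⊕ 59 = 84.
P[2]: S = E(K, 59) = 116; 162 ⊕ 116 = 214.
P[3]: S = E(K, 116) = 173; 236 ⊕ 173 = 65.

P[3] = 65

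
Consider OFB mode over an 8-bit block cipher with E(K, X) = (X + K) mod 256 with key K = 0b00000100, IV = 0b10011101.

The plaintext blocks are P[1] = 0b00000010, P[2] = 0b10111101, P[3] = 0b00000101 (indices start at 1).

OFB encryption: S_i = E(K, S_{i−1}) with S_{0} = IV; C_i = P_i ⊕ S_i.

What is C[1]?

C[1]: S = E(K, 0b10011101) = 0b10100001; 0b00000010 ⊕ 0b10100001 = 0b10100011.

C[1] = 0b10100011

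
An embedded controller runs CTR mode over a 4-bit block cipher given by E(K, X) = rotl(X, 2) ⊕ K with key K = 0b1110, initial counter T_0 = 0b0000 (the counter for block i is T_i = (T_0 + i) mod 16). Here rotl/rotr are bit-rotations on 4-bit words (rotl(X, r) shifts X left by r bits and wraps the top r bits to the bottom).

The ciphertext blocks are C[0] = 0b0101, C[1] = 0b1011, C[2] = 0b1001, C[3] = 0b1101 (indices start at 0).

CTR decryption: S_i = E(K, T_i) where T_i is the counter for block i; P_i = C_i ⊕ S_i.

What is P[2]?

P[2] = 0b1111

P[2]: T = 0b0010, S = E(K, T) = 0b0110; 0b1001 ⊕ 0b0110 = 0b1111.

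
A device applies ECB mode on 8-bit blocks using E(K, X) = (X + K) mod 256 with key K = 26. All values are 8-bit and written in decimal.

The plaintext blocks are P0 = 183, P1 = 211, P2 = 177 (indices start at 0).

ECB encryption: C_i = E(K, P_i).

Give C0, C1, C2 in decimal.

C0 = 209, C1 = 237, C2 = 203

C0: E(K, 183) = 209.
C1: E(K, 211) = 237.
C2: E(K, 177) = 203.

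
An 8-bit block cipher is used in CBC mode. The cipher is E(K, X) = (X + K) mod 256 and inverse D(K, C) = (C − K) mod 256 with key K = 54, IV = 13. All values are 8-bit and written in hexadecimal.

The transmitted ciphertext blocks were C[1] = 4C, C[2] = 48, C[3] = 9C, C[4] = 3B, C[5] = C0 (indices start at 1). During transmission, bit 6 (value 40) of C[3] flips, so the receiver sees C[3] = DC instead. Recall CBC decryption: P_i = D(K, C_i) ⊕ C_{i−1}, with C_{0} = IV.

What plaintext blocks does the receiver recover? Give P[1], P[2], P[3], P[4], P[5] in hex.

P[1] = EB, P[2] = B8, P[3] = C0, P[4] = 3B, P[5] = 57

Only C[3] changed, to DC. In CBC, a change in C_i garbles P_i and flips the same bit in P_{i+1}. Decrypting the received ciphertext:
P[1]: D(K, 4C) = F8; F8 ⊕ 13 = EB.
P[2]: D(K, 48) = F4; F4 ⊕ 4C = B8.
P[3]: D(K, DC) = 88; 88 ⊕ 48 = C0.
P[4]: D(K, 3B) = E7; E7 ⊕ DC = 3B.
P[5]: D(K, C0) = 6C; 6C ⊕ 3B = 57.
Blocks that differ from the original plaintext: P[3], P[4].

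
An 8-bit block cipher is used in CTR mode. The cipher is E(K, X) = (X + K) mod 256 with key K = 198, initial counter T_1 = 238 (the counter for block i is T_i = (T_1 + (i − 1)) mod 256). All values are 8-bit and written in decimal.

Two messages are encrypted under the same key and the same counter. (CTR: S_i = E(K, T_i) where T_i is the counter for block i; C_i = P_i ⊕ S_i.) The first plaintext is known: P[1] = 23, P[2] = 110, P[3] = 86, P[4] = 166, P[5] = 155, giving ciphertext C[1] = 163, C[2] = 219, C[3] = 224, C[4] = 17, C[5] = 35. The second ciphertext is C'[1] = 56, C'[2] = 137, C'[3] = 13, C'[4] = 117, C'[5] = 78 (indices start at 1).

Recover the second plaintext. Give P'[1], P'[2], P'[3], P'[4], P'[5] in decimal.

In CTR with a reused counter, both messages share the same keystream S_i, so C_i ⊕ C'_i = P_i ⊕ P'_i and thus P'_i = P_i ⊕ C_i ⊕ C'_i.
P'[1]: 23 ⊕ 163 ⊕ 56 = 140.
P'[2]: 110 ⊕ 219 ⊕ 137 = 60.
P'[3]: 86 ⊕ 224 ⊕ 13 = 187.
P'[4]: 166 ⊕ 17 ⊕ 117 = 194.
P'[5]: 155 ⊕ 35 ⊕ 78 = 246.

P'[1] = 140, P'[2] = 60, P'[3] = 187, P'[4] = 194, P'[5] = 246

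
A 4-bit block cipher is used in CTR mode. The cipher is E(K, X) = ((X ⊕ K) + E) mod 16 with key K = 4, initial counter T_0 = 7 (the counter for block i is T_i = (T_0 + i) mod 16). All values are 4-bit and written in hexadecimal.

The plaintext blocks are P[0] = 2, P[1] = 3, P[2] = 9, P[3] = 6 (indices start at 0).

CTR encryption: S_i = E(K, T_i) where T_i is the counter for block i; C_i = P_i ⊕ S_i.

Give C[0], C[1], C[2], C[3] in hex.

C[0]: T = 7, S = E(K, T) = 1; 2 ⊕ 1 = 3.
C[1]: T = 8, S = E(K, T) = A; 3 ⊕ A = 9.
C[2]: T = 9, S = E(K, T) = B; 9 ⊕ B = 2.
C[3]: T = A, S = E(K, T) = C; 6 ⊕ C = A.

C[0] = 3, C[1] = 9, C[2] = 2, C[3] = A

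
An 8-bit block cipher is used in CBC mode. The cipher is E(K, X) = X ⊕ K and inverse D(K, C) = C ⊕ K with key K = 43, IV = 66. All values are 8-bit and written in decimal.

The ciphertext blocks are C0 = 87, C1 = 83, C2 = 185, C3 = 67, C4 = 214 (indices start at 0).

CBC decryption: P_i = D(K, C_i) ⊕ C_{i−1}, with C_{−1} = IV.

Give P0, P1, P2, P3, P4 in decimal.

P0: D(K, 87) = 124; 124 ⊕ 66 = 62.
P1: D(K, 83) = 120; 120 ⊕ 87 = 47.
P2: D(K, 185) = 146; 146 ⊕ 83 = 193.
P3: D(K, 67) = 104; 104 ⊕ 185 = 209.
P4: D(K, 214) = 253; 253 ⊕ 67 = 190.

P0 = 62, P1 = 47, P2 = 193, P3 = 209, P4 = 190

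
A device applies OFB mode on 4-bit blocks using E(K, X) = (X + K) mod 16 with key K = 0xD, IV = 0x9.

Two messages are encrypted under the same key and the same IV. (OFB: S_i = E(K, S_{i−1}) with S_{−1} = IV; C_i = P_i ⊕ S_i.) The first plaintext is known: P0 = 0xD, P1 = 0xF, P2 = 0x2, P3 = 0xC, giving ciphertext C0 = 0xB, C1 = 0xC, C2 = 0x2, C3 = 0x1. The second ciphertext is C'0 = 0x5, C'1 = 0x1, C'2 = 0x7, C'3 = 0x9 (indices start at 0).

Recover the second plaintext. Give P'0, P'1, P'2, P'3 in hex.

In OFB with a reused IV, both messages share the same keystream S_i, so C_i ⊕ C'_i = P_i ⊕ P'_i and thus P'_i = P_i ⊕ C_i ⊕ C'_i.
P'0: 0xD ⊕ 0xB ⊕ 0x5 = 0x3.
P'1: 0xF ⊕ 0xC ⊕ 0x1 = 0x2.
P'2: 0x2 ⊕ 0x2 ⊕ 0x7 = 0x7.
P'3: 0xC ⊕ 0x1 ⊕ 0x9 = 0x4.

P'0 = 0x3, P'1 = 0x2, P'2 = 0x7, P'3 = 0x4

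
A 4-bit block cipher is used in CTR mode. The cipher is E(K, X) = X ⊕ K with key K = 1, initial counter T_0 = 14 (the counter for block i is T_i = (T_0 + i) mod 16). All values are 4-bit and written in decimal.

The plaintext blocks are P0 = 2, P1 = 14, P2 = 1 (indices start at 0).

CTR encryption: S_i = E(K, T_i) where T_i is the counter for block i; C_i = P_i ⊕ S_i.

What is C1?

C1 = 0

C0: T = 14, S = E(K, T) = 15; 2 ⊕ 15 = 13.
C1: T = 15, S = E(K, T) = 14; 14 ⊕ 14 = 0.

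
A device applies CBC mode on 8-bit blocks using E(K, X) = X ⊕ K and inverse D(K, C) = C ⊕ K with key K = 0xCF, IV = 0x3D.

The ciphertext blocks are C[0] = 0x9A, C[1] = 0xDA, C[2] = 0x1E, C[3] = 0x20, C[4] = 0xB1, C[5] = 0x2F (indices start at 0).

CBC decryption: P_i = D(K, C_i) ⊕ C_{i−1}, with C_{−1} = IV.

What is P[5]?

P[5]: D(K, 0x2F) = 0xE0; 0xE0 ⊕ 0xB1 = 0x51.

P[5] = 0x51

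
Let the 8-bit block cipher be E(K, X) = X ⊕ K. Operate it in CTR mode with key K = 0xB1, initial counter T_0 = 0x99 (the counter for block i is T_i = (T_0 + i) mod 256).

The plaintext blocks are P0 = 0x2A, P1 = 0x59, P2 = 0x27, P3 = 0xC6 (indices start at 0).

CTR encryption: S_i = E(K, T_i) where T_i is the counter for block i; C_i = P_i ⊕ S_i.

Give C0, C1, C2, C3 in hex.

C0 = 0x02, C1 = 0x72, C2 = 0x0D, C3 = 0xEB

C0: T = 0x99, S = E(K, T) = 0x28; 0x2A ⊕ 0x28 = 0x02.
C1: T = 0x9A, S = E(K, T) = 0x2B; 0x59 ⊕ 0x2B = 0x72.
C2: T = 0x9B, S = E(K, T) = 0x2A; 0x27 ⊕ 0x2A = 0x0D.
C3: T = 0x9C, S = E(K, T) = 0x2D; 0xC6 ⊕ 0x2D = 0xEB.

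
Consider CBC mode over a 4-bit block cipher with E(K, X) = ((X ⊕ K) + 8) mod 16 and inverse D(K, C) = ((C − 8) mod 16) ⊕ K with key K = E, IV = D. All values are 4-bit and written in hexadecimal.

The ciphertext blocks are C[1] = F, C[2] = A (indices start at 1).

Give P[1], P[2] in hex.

P[1] = 4, P[2] = 3

CBC decryption: P_i = D(K, C_i) ⊕ C_{i−1}, with C_{0} = IV.
P[1]: D(K, F) = 9; 9 ⊕ D = 4.
P[2]: D(K, A) = C; C ⊕ F = 3.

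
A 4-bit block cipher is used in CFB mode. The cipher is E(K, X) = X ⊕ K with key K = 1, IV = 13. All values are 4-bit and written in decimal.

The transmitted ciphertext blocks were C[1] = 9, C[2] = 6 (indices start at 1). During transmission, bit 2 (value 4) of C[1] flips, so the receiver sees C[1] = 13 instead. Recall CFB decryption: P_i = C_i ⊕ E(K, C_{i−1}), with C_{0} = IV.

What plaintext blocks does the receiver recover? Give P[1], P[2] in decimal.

Only C[1] changed, to 13. In CFB, a change in C_i flips the same bit in P_i and garbles P_{i+1}. Decrypting the received ciphertext:
P[1]: E(K, 13) = 12; 13 ⊕ 12 = 1.
P[2]: E(K, 13) = 12; 6 ⊕ 12 = 10.
Blocks that differ from the original plaintext: P[1], P[2].

P[1] = 1, P[2] = 10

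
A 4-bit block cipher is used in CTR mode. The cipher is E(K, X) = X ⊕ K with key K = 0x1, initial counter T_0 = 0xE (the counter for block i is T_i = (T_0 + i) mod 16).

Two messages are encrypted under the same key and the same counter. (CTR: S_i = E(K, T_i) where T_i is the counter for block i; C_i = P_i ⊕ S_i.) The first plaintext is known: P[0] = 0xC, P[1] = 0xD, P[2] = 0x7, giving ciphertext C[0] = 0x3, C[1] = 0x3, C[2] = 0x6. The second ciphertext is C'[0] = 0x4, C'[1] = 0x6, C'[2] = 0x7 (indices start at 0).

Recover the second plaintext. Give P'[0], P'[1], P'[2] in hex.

In CTR with a reused counter, both messages share the same keystream S_i, so C_i ⊕ C'_i = P_i ⊕ P'_i and thus P'_i = P_i ⊕ C_i ⊕ C'_i.
P'[0]: 0xC ⊕ 0x3 ⊕ 0x4 = 0xB.
P'[1]: 0xD ⊕ 0x3 ⊕ 0x6 = 0x8.
P'[2]: 0x7 ⊕ 0x6 ⊕ 0x7 = 0x6.

P'[0] = 0xB, P'[1] = 0x8, P'[2] = 0x6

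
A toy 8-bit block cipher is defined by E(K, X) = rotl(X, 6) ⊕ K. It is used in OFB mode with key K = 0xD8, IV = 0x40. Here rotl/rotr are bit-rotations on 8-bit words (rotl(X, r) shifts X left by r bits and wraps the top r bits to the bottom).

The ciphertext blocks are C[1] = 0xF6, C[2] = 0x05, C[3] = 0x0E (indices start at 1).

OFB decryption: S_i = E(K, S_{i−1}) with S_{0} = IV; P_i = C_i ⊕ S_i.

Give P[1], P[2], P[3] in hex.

P[1]: S = E(K, 0x40) = 0xC8; 0xF6 ⊕ 0xC8 = 0x3E.
P[2]: S = E(K, 0xC8) = 0xEA; 0x05 ⊕ 0xEA = 0xEF.
P[3]: S = E(K, 0xEA) = 0x62; 0x0E ⊕ 0x62 = 0x6C.

P[1] = 0x3E, P[2] = 0xEF, P[3] = 0x6C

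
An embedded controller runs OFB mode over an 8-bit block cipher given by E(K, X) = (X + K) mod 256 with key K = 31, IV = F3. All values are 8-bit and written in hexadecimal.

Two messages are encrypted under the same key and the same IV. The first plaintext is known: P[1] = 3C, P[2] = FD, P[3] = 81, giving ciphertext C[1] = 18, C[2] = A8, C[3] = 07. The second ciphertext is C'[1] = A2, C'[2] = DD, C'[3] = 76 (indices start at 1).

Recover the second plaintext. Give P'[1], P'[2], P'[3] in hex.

P'[1] = 86, P'[2] = 88, P'[3] = F0

In OFB with a reused IV, both messages share the same keystream S_i, so C_i ⊕ C'_i = P_i ⊕ P'_i and thus P'_i = P_i ⊕ C_i ⊕ C'_i.
P'[1]: 3C ⊕ 18 ⊕ A2 = 86.
P'[2]: FD ⊕ A8 ⊕ DD = 88.
P'[3]: 81 ⊕ 07 ⊕ 76 = F0.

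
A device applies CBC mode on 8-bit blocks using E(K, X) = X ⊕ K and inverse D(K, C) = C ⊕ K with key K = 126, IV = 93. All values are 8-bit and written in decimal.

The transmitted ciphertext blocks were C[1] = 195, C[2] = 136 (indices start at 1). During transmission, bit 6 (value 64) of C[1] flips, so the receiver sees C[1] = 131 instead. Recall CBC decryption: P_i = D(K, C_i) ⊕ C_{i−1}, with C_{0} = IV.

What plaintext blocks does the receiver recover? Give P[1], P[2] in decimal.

P[1] = 160, P[2] = 117

Only C[1] changed, to 131. In CBC, a change in C_i garbles P_i and flips the same bit in P_{i+1}. Decrypting the received ciphertext:
P[1]: D(K, 131) = 253; 253 ⊕ 93 = 160.
P[2]: D(K, 136) = 246; 246 ⊕ 131 = 117.
Blocks that differ from the original plaintext: P[1], P[2].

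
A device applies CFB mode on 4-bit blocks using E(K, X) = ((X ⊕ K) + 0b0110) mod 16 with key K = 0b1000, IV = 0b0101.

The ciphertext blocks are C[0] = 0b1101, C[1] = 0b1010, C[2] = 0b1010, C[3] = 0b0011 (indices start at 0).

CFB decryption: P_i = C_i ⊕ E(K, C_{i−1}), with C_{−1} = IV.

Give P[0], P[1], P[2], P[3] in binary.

P[0] = 0b1110, P[1] = 0b0001, P[2] = 0b0010, P[3] = 0b1011

P[0]: E(K, 0b0101) = 0b0011; 0b1101 ⊕ 0b0011 = 0b1110.
P[1]: E(K, 0b1101) = 0b1011; 0b1010 ⊕ 0b1011 = 0b0001.
P[2]: E(K, 0b1010) = 0b1000; 0b1010 ⊕ 0b1000 = 0b0010.
P[3]: E(K, 0b1010) = 0b1000; 0b0011 ⊕ 0b1000 = 0b1011.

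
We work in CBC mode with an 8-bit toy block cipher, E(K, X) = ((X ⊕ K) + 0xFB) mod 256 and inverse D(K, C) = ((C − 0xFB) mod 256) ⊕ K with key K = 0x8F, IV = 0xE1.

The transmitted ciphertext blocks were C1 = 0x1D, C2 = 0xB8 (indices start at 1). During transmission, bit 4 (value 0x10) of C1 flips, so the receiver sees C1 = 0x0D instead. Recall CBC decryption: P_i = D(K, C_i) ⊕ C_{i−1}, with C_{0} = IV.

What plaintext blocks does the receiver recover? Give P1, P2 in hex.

Only C1 changed, to 0x0D. In CBC, a change in C_i garbles P_i and flips the same bit in P_{i+1}. Decrypting the received ciphertext:
P1: D(K, 0x0D) = 0x9D; 0x9D ⊕ 0xE1 = 0x7C.
P2: D(K, 0xB8) = 0x32; 0x32 ⊕ 0x0D = 0x3F.
Blocks that differ from the original plaintext: P1, P2.

P1 = 0x7C, P2 = 0x3F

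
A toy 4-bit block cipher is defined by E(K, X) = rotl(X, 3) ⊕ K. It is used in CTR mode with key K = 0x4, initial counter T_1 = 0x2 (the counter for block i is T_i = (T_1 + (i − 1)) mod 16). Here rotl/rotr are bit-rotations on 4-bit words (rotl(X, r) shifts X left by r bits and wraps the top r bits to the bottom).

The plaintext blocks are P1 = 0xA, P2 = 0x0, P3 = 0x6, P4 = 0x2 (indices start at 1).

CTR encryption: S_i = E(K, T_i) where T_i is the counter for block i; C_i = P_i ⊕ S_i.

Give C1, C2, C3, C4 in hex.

C1: T = 0x2, S = E(K, T) = 0x5; 0xA ⊕ 0x5 = 0xF.
C2: T = 0x3, S = E(K, T) = 0xD; 0x0 ⊕ 0xD = 0xD.
C3: T = 0x4, S = E(K, T) = 0x6; 0x6 ⊕ 0x6 = 0x0.
C4: T = 0x5, S = E(K, T) = 0xE; 0x2 ⊕ 0xE = 0xC.

C1 = 0xF, C2 = 0xD, C3 = 0x0, C4 = 0xC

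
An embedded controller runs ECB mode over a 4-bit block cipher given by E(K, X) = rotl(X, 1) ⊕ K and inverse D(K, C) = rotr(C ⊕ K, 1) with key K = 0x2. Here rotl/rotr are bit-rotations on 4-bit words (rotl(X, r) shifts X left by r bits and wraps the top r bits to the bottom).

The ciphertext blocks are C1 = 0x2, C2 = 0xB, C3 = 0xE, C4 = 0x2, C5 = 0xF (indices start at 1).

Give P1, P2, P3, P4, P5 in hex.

P1 = 0x0, P2 = 0xC, P3 = 0x6, P4 = 0x0, P5 = 0xE

ECB decryption: P_i = D(K, C_i).
P1: D(K, 0x2) = 0x0.
P2: D(K, 0xB) = 0xC.
P3: D(K, 0xE) = 0x6.
P4: D(K, 0x2) = 0x0.
P5: D(K, 0xF) = 0xE.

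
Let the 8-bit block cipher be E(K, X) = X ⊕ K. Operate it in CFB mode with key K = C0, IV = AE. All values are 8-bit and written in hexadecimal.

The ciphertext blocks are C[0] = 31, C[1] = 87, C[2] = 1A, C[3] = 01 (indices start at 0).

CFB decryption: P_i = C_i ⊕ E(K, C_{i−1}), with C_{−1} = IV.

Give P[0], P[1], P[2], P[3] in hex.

P[0]: E(K, AE) = 6E; 31 ⊕ 6E = 5F.
P[1]: E(K, 31) = F1; 87 ⊕ F1 = 76.
P[2]: E(K, 87) = 47; 1A ⊕ 47 = 5D.
P[3]: E(K, 1A) = DA; 01 ⊕ DA = DB.

P[0] = 5F, P[1] = 76, P[2] = 5D, P[3] = DB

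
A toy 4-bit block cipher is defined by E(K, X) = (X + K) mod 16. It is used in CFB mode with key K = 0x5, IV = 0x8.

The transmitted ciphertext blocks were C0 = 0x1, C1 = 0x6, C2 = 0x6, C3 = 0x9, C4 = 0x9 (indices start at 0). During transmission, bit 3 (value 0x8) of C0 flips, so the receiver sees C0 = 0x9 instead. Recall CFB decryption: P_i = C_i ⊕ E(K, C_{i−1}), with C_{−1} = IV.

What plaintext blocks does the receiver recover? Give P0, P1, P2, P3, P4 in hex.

Only C0 changed, to 0x9. In CFB, a change in C_i flips the same bit in P_i and garbles P_{i+1}. Decrypting the received ciphertext:
P0: E(K, 0x8) = 0xD; 0x9 ⊕ 0xD = 0x4.
P1: E(K, 0x9) = 0xE; 0x6 ⊕ 0xE = 0x8.
P2: E(K, 0x6) = 0xB; 0x6 ⊕ 0xB = 0xD.
P3: E(K, 0x6) = 0xB; 0x9 ⊕ 0xB = 0x2.
P4: E(K, 0x9) = 0xE; 0x9 ⊕ 0xE = 0x7.
Blocks that differ from the original plaintext: P0, P1.

P0 = 0x4, P1 = 0x8, P2 = 0xD, P3 = 0x2, P4 = 0x7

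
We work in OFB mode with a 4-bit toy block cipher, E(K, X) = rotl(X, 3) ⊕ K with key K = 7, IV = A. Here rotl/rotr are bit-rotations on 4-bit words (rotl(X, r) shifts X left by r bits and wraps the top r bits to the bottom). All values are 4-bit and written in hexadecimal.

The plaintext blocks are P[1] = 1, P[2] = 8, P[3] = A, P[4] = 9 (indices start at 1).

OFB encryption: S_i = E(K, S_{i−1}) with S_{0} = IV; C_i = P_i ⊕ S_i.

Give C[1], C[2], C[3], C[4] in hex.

C[1] = 3, C[2] = E, C[3] = E, C[4] = C

C[1]: S = E(K, A) = 2; 1 ⊕ 2 = 3.
C[2]: S = E(K, 2) = 6; 8 ⊕ 6 = E.
C[3]: S = E(K, 6) = 4; A ⊕ 4 = E.
C[4]: S = E(K, 4) = 5; 9 ⊕ 5 = C.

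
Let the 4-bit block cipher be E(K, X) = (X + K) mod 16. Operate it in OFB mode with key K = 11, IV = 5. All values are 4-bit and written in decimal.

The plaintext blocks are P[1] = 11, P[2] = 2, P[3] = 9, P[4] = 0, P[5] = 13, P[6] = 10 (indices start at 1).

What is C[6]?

OFB encryption: S_i = E(K, S_{i−1}) with S_{0} = IV; C_i = P_i ⊕ S_i.
C[1]: S = E(K, 5) = 0; 11 ⊕ 0 = 11.
C[2]: S = E(K, 0) = 11; 2 ⊕ 11 = 9.
C[3]: S = E(K, 11) = 6; 9 ⊕ 6 = 15.
C[4]: S = E(K, 6) = 1; 0 ⊕ 1 = 1.
C[5]: S = E(K, 1) = 12; 13 ⊕ 12 = 1.
C[6]: S = E(K, 12) = 7; 10 ⊕ 7 = 13.

C[6] = 13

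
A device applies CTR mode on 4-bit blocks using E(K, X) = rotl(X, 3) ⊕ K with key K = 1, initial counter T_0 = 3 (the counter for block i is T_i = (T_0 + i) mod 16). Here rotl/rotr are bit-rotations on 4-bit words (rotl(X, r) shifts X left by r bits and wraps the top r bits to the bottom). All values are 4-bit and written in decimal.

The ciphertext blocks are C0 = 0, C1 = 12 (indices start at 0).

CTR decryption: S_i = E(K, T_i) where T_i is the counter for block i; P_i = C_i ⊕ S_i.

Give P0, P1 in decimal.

P0: T = 3, S = E(K, T) = 8; 0 ⊕ 8 = 8.
P1: T = 4, S = E(K, T) = 3; 12 ⊕ 3 = 15.

P0 = 8, P1 = 15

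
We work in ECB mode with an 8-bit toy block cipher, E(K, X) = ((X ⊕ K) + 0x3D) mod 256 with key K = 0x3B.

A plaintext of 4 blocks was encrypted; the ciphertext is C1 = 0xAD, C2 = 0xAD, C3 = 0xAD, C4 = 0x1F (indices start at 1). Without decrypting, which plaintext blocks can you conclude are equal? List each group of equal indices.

P1 = P2 = P3

ECB encrypts each block independently with the same key, so equal ciphertext blocks imply equal plaintext blocks.
C1 = C2 = C3 = 0xAD, so P1 = P2 = P3.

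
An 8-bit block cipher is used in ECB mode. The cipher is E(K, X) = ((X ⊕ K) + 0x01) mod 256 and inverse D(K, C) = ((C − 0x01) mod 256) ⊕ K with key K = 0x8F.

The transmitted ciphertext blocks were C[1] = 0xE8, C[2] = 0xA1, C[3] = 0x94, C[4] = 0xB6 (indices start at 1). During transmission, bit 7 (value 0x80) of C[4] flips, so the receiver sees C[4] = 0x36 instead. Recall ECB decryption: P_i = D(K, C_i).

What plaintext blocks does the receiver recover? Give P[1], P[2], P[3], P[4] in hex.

Only C[4] changed, to 0x36. In ECB, a change in C_i affects only P_i. Decrypting the received ciphertext:
P[1]: D(K, 0xE8) = 0x68.
P[2]: D(K, 0xA1) = 0x2F.
P[3]: D(K, 0x94) = 0x1C.
P[4]: D(K, 0x36) = 0xBA.
Blocks that differ from the original plaintext: P[4].

P[1] = 0x68, P[2] = 0x2F, P[3] = 0x1C, P[4] = 0xBA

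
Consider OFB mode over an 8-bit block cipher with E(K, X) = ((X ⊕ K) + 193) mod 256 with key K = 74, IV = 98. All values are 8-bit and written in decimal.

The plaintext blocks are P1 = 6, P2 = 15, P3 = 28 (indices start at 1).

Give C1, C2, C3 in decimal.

OFB encryption: S_i = E(K, S_{i−1}) with S_{0} = IV; C_i = P_i ⊕ S_i.
C1: S = E(K, 98) = 233; 6 ⊕ 233 = 239.
C2: S = E(K, 233) = 100; 15 ⊕ 100 = 107.
C3: S = E(K, 100) = 239; 28 ⊕ 239 = 243.

C1 = 239, C2 = 107, C3 = 243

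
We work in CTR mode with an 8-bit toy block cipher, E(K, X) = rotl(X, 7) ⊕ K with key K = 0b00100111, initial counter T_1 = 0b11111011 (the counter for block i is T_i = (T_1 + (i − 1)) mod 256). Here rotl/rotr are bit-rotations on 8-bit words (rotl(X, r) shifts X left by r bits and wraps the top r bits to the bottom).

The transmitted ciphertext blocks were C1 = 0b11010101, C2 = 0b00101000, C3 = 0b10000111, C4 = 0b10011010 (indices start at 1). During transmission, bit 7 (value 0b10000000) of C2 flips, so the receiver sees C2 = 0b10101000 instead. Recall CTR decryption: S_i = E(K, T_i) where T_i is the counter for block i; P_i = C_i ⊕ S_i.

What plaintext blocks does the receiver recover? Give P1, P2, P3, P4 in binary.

Only C2 changed, to 0b10101000. In CTR, a change in C_i flips the same bit in P_i only; the keystream is unaffected. Decrypting the received ciphertext:
P1: T = 0b11111011, S = E(K, T) = 0b11011010; 0b11010101 ⊕ 0b11011010 = 0b00001111.
P2: T = 0b11111100, S = E(K, T) = 0b01011001; 0b10101000 ⊕ 0b01011001 = 0b11110001.
P3: T = 0b11111101, S = E(K, T) = 0b11011001; 0b10000111 ⊕ 0b11011001 = 0b01011110.
P4: T = 0b11111110, S = E(K, T) = 0b01011000; 0b10011010 ⊕ 0b01011000 = 0b11000010.
Blocks that differ from the original plaintext: P2.

P1 = 0b00001111, P2 = 0b11110001, P3 = 0b01011110, P4 = 0b11000010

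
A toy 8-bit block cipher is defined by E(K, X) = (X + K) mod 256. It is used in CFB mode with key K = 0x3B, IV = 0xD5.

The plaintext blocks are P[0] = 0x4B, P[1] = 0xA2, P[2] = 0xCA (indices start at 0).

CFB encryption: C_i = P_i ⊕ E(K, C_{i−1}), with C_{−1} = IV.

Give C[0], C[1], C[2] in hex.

C[0]: E(K, 0xD5) = 0x10; 0x4B ⊕ 0x10 = 0x5B.
C[1]: E(K, 0x5B) = 0x96; 0xA2 ⊕ 0x96 = 0x34.
C[2]: E(K, 0x34) = 0x6F; 0xCA ⊕ 0x6F = 0xA5.

C[0] = 0x5B, C[1] = 0x34, C[2] = 0xA5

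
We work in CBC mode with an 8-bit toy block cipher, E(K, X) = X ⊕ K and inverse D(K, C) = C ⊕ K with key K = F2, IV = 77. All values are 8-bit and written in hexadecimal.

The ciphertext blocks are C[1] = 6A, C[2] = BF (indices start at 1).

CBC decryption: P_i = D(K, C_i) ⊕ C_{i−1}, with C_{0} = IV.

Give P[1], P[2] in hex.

P[1] = EF, P[2] = 27

P[1]: D(K, 6A) = 98; 98 ⊕ 77 = EF.
P[2]: D(K, BF) = 4D; 4D ⊕ 6A = 27.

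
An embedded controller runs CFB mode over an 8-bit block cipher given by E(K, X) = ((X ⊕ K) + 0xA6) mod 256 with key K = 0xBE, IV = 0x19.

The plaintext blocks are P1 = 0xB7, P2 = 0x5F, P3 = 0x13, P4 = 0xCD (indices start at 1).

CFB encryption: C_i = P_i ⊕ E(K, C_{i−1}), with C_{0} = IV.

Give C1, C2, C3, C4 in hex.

C1: E(K, 0x19) = 0x4D; 0xB7 ⊕ 0x4D = 0xFA.
C2: E(K, 0xFA) = 0xEA; 0x5F ⊕ 0xEA = 0xB5.
C3: E(K, 0xB5) = 0xB1; 0x13 ⊕ 0xB1 = 0xA2.
C4: E(K, 0xA2) = 0xC2; 0xCD ⊕ 0xC2 = 0x0F.

C1 = 0xFA, C2 = 0xB5, C3 = 0xA2, C4 = 0x0F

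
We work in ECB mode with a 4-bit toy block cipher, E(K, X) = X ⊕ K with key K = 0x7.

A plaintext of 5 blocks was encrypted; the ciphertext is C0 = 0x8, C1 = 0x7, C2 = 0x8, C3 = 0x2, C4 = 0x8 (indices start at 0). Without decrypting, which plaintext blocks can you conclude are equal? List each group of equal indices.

ECB encrypts each block independently with the same key, so equal ciphertext blocks imply equal plaintext blocks.
C0 = C2 = C4 = 0x8, so P0 = P2 = P4.

P0 = P2 = P4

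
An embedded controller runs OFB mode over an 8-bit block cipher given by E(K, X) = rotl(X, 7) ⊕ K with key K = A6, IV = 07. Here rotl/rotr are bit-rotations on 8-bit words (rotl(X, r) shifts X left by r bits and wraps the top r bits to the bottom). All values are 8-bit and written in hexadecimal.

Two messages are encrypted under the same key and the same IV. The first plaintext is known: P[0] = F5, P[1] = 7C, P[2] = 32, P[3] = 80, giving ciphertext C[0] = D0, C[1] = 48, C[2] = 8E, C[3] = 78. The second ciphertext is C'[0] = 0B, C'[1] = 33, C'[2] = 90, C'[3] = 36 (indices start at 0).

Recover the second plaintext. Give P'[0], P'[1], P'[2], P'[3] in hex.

P'[0] = 2E, P'[1] = 07, P'[2] = 2C, P'[3] = CE

In OFB with a reused IV, both messages share the same keystream S_i, so C_i ⊕ C'_i = P_i ⊕ P'_i and thus P'_i = P_i ⊕ C_i ⊕ C'_i.
P'[0]: F5 ⊕ D0 ⊕ 0B = 2E.
P'[1]: 7C ⊕ 48 ⊕ 33 = 07.
P'[2]: 32 ⊕ 8E ⊕ 90 = 2C.
P'[3]: 80 ⊕ 78 ⊕ 36 = CE.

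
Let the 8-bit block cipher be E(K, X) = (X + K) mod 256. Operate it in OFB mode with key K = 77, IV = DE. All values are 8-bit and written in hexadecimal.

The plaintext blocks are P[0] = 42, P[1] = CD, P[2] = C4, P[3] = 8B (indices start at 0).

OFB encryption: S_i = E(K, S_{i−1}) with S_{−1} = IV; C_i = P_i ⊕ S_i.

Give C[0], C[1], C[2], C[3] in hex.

C[0]: S = E(K, DE) = 55; 42 ⊕ 55 = 17.
C[1]: S = E(K, 55) = CC; CD ⊕ CC = 01.
C[2]: S = E(K, CC) = 43; C4 ⊕ 43 = 87.
C[3]: S = E(K, 43) = BA; 8B ⊕ BA = 31.

C[0] = 17, C[1] = 01, C[2] = 87, C[3] = 31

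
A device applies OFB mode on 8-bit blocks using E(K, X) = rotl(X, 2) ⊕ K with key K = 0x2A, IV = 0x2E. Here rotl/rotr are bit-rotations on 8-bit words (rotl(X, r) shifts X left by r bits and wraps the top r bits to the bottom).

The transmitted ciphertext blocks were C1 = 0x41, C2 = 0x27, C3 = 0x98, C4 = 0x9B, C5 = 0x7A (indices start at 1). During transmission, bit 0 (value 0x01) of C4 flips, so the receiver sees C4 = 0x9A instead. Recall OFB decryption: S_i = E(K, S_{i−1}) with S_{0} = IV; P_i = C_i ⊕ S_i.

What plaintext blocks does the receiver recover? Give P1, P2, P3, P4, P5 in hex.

Only C4 changed, to 0x9A. In OFB, a change in C_i flips the same bit in P_i only; the keystream is unaffected. Decrypting the received ciphertext:
P1: S = E(K, 0x2E) = 0x92; 0x41 ⊕ 0x92 = 0xD3.
P2: S = E(K, 0x92) = 0x60; 0x27 ⊕ 0x60 = 0x47.
P3: S = E(K, 0x60) = 0xAB; 0x98 ⊕ 0xAB = 0x33.
P4: S = E(K, 0xAB) = 0x84; 0x9A ⊕ 0x84 = 0x1E.
P5: S = E(K, 0x84) = 0x38; 0x7A ⊕ 0x38 = 0x42.
Blocks that differ from the original plaintext: P4.

P1 = 0xD3, P2 = 0x47, P3 = 0x33, P4 = 0x1E, P5 = 0x42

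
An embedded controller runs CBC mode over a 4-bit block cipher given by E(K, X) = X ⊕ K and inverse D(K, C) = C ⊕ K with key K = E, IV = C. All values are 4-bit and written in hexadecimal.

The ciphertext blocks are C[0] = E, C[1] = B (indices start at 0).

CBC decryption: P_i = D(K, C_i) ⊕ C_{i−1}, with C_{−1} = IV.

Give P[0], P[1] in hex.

P[0] = C, P[1] = B

P[0]: D(K, E) = 0; 0 ⊕ C = C.
P[1]: D(K, B) = 5; 5 ⊕ E = B.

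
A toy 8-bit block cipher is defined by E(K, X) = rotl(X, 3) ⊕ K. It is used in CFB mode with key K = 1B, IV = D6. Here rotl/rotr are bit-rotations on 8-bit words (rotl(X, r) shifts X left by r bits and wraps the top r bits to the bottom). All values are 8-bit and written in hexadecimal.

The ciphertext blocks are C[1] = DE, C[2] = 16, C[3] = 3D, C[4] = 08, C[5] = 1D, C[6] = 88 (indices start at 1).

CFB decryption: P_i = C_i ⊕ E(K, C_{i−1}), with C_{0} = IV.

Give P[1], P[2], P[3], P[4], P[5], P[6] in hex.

P[1]: E(K, D6) = AD; DE ⊕ AD = 73.
P[2]: E(K, DE) = ED; 16 ⊕ ED = FB.
P[3]: E(K, 16) = AB; 3D ⊕ AB = 96.
P[4]: E(K, 3D) = F2; 08 ⊕ F2 = FA.
P[5]: E(K, 08) = 5B; 1D ⊕ 5B = 46.
P[6]: E(K, 1D) = F3; 88 ⊕ F3 = 7B.

P[1] = 73, P[2] = FB, P[3] = 96, P[4] = FA, P[5] = 46, P[6] = 7B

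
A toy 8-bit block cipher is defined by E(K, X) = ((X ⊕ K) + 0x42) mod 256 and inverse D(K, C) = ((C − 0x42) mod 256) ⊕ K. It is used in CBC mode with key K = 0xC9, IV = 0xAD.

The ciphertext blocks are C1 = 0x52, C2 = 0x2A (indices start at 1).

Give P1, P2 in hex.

CBC decryption: P_i = D(K, C_i) ⊕ C_{i−1}, with C_{0} = IV.
P1: D(K, 0x52) = 0xD9; 0xD9 ⊕ 0xAD = 0x74.
P2: D(K, 0x2A) = 0x21; 0x21 ⊕ 0x52 = 0x73.

P1 = 0x74, P2 = 0x73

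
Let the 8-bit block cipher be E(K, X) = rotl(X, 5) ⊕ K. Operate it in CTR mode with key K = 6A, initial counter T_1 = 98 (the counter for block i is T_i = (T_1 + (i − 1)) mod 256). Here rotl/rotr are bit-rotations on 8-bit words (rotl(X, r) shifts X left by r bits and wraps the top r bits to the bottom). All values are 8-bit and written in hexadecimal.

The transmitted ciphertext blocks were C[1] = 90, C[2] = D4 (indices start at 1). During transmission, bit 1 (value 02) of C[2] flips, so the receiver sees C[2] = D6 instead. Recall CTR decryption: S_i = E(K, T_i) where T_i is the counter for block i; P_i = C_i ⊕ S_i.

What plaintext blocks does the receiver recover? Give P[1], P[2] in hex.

P[1] = E9, P[2] = 8F

Only C[2] changed, to D6. In CTR, a change in C_i flips the same bit in P_i only; the keystream is unaffected. Decrypting the received ciphertext:
P[1]: T = 98, S = E(K, T) = 79; 90 ⊕ 79 = E9.
P[2]: T = 99, S = E(K, T) = 59; D6 ⊕ 59 = 8F.
Blocks that differ from the original plaintext: P[2].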